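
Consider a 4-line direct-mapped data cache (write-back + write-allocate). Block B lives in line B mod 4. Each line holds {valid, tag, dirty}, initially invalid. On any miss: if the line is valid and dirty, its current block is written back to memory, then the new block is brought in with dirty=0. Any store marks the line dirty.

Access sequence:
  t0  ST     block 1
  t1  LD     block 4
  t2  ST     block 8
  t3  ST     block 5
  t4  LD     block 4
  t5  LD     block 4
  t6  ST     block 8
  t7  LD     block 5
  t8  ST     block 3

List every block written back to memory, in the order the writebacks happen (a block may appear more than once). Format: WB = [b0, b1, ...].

WB = [1, 8]

0: W B1 -> L1 miss  d=D]
1: R B4 -> L0 miss  d=-]
2: W B8 -> L0 miss  d=D]
3: W B5 -> L1 miss wb->B1  d=D]
4: R B4 -> L0 miss wb->B8  d=-]
5: R B4 -> L0 hit  d=-]
6: W B8 -> L0 miss  d=D]
7: R B5 -> L1 hit  d=D]
8: W B3 -> L3 miss  d=D]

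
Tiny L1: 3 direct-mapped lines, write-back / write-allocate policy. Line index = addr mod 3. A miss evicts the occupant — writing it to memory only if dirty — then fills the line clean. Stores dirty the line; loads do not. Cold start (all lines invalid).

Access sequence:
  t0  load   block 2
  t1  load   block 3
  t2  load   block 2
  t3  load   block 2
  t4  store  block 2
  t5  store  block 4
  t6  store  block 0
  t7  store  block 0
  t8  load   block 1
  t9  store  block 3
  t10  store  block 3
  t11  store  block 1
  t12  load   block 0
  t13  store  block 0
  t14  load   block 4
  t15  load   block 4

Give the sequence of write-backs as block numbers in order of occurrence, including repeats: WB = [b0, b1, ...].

0: R B2 → L2 miss [-]
1: R B3 → L0 miss [-]
2: R B2 → L2 hit [-]
3: R B2 → L2 hit [-]
4: W B2 → L2 hit [D]
5: W B4 → L1 miss [D]
6: W B0 → L0 miss [D]
7: W B0 → L0 hit [D]
8: R B1 → L1 miss wb→B4 [-]
9: W B3 → L0 miss wb→B0 [D]
10: W B3 → L0 hit [D]
11: W B1 → L1 hit [D]
12: R B0 → L0 miss wb→B3 [-]
13: W B0 → L0 hit [D]
14: R B4 → L1 miss wb→B1 [-]
15: R B4 → L1 hit [-]

WB = [4, 0, 3, 1]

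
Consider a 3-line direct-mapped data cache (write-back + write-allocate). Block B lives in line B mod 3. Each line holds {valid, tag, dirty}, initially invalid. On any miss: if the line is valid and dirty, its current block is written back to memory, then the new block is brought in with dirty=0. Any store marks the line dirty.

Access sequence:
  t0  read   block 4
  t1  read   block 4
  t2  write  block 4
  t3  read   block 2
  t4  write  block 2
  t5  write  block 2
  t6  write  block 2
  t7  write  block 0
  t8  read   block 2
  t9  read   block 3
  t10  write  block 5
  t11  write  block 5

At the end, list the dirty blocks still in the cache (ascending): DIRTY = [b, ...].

DIRTY = [4, 5]

0: R B4 → L1 miss [-]
1: R B4 → L1 hit [-]
2: W B4 → L1 hit [D]
3: R B2 → L2 miss [-]
4: W B2 → L2 hit [D]
5: W B2 → L2 hit [D]
6: W B2 → L2 hit [D]
7: W B0 → L0 miss [D]
8: R B2 → L2 hit [D]
9: R B3 → L0 miss wb→B0 [-]
10: W B5 → L2 miss wb→B2 [D]
11: W B5 → L2 hit [D]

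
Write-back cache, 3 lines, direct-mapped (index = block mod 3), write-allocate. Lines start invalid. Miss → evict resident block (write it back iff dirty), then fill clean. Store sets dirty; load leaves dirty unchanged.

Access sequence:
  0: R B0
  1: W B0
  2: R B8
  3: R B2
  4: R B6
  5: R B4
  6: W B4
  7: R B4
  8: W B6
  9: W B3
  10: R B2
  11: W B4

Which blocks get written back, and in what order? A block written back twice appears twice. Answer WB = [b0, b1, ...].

WB = [0, 6]

  0 | R B0 → L0 miss [-]
  1 | W B0 → L0 hit [D]
  2 | R B8 → L2 miss [-]
  3 | R B2 → L2 miss [-]
  4 | R B6 → L0 miss wb→B0 [-]
  5 | R B4 → L1 miss [-]
  6 | W B4 → L1 hit [D]
  7 | R B4 → L1 hit [D]
  8 | W B6 → L0 hit [D]
  9 | W B3 → L0 miss wb→B6 [D]
  10 | R B2 → L2 hit [-]
  11 | W B4 → L1 hit [D]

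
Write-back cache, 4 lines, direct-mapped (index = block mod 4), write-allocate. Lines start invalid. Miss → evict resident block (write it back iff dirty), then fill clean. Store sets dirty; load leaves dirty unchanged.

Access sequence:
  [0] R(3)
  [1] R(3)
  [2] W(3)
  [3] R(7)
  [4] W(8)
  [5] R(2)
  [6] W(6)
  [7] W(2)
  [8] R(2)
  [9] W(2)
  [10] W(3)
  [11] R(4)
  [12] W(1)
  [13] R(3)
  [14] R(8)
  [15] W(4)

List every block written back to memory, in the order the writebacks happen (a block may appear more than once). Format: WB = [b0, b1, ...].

WB = [3, 6, 8]

0: R B3 -> L3 miss  d=-]
1: R B3 -> L3 hit  d=-]
2: W B3 -> L3 hit  d=D]
3: R B7 -> L3 miss wb->B3  d=-]
4: W B8 -> L0 miss  d=D]
5: R B2 -> L2 miss  d=-]
6: W B6 -> L2 miss  d=D]
7: W B2 -> L2 miss wb->B6  d=D]
8: R B2 -> L2 hit  d=D]
9: W B2 -> L2 hit  d=D]
10: W B3 -> L3 miss  d=D]
11: R B4 -> L0 miss wb->B8  d=-]
12: W B1 -> L1 miss  d=D]
13: R B3 -> L3 hit  d=D]
14: R B8 -> L0 miss  d=-]
15: W B4 -> L0 miss  d=D]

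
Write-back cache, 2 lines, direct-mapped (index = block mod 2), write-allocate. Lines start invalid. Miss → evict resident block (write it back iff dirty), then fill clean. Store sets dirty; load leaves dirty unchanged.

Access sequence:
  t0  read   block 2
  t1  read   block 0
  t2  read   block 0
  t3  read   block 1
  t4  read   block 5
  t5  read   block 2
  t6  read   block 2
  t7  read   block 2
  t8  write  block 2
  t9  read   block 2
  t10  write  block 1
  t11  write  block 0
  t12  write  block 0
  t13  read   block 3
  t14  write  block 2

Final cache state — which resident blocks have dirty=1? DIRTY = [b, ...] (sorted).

0: R B2 → L0 miss [-]
1: R B0 → L0 miss [-]
2: R B0 → L0 hit [-]
3: R B1 → L1 miss [-]
4: R B5 → L1 miss [-]
5: R B2 → L0 miss [-]
6: R B2 → L0 hit [-]
7: R B2 → L0 hit [-]
8: W B2 → L0 hit [D]
9: R B2 → L0 hit [D]
10: W B1 → L1 miss [D]
11: W B0 → L0 miss wb→B2 [D]
12: W B0 → L0 hit [D]
13: R B3 → L1 miss wb→B1 [-]
14: W B2 → L0 miss wb→B0 [D]

DIRTY = [2]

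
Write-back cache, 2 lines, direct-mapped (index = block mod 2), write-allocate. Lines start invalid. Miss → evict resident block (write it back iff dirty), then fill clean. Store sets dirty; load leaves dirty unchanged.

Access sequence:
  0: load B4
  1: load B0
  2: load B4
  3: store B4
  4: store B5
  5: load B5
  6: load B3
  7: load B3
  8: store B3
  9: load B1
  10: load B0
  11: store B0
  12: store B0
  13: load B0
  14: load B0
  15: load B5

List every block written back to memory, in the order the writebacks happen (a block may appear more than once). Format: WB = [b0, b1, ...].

  0 | R B4 → L0 miss [-]
  1 | R B0 → L0 miss [-]
  2 | R B4 → L0 miss [-]
  3 | W B4 → L0 hit [D]
  4 | W B5 → L1 miss [D]
  5 | R B5 → L1 hit [D]
  6 | R B3 → L1 miss wb→B5 [-]
  7 | R B3 → L1 hit [-]
  8 | W B3 → L1 hit [D]
  9 | R B1 → L1 miss wb→B3 [-]
  10 | R B0 → L0 miss wb→B4 [-]
  11 | W B0 → L0 hit [D]
  12 | W B0 → L0 hit [D]
  13 | R B0 → L0 hit [D]
  14 | R B0 → L0 hit [D]
  15 | R B5 → L1 miss [-]

WB = [5, 3, 4]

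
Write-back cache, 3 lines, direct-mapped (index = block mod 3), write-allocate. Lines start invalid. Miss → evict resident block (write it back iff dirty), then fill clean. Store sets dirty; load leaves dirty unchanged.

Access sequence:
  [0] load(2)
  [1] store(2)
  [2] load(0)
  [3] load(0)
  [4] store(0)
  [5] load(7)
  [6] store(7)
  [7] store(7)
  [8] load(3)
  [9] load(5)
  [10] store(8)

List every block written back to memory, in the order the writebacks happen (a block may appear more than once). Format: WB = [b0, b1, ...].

WB = [0, 2]

0: R B2 -> L2 miss  d=-]
1: W B2 -> L2 hit  d=D]
2: R B0 -> L0 miss  d=-]
3: R B0 -> L0 hit  d=-]
4: W B0 -> L0 hit  d=D]
5: R B7 -> L1 miss  d=-]
6: W B7 -> L1 hit  d=D]
7: W B7 -> L1 hit  d=D]
8: R B3 -> L0 miss wb->B0  d=-]
9: R B5 -> L2 miss wb->B2  d=-]
10: W B8 -> L2 miss  d=D]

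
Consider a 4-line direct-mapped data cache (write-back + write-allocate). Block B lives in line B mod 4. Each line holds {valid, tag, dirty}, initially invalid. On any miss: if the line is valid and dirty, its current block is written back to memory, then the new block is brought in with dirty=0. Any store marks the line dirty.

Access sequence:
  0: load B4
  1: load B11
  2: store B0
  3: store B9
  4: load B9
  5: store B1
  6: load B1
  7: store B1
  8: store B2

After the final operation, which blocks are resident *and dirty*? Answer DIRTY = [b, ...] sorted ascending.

DIRTY = [0, 1, 2]

0: R B4 -> L0 miss  d=-]
1: R B11 -> L3 miss  d=-]
2: W B0 -> L0 miss  d=D]
3: W B9 -> L1 miss  d=D]
4: R B9 -> L1 hit  d=D]
5: W B1 -> L1 miss wb->B9  d=D]
6: R B1 -> L1 hit  d=D]
7: W B1 -> L1 hit  d=D]
8: W B2 -> L2 miss  d=D]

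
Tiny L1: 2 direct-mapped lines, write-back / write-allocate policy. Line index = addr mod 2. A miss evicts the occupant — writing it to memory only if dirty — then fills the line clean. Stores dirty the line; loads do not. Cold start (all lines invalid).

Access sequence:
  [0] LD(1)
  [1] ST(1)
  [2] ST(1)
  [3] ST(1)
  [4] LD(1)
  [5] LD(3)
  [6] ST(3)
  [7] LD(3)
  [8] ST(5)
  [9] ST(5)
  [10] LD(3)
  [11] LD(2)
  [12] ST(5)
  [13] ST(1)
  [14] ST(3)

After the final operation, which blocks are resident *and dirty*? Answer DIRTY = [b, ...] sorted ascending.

DIRTY = [3]

0: R B1 → L1 miss [-]
1: W B1 → L1 hit [D]
2: W B1 → L1 hit [D]
3: W B1 → L1 hit [D]
4: R B1 → L1 hit [D]
5: R B3 → L1 miss wb→B1 [-]
6: W B3 → L1 hit [D]
7: R B3 → L1 hit [D]
8: W B5 → L1 miss wb→B3 [D]
9: W B5 → L1 hit [D]
10: R B3 → L1 miss wb→B5 [-]
11: R B2 → L0 miss [-]
12: W B5 → L1 miss [D]
13: W B1 → L1 miss wb→B5 [D]
14: W B3 → L1 miss wb→B1 [D]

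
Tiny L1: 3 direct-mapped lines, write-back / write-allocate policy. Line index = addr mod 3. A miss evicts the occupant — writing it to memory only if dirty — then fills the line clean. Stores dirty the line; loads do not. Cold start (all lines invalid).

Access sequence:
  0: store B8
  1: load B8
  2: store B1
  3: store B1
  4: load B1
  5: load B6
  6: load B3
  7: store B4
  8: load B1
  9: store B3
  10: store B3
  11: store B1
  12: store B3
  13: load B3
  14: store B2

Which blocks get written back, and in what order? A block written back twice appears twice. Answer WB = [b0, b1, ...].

WB = [1, 4, 8]

0: W B8 -> L2 miss  d=D]
1: R B8 -> L2 hit  d=D]
2: W B1 -> L1 miss  d=D]
3: W B1 -> L1 hit  d=D]
4: R B1 -> L1 hit  d=D]
5: R B6 -> L0 miss  d=-]
6: R B3 -> L0 miss  d=-]
7: W B4 -> L1 miss wb->B1  d=D]
8: R B1 -> L1 miss wb->B4  d=-]
9: W B3 -> L0 hit  d=D]
10: W B3 -> L0 hit  d=D]
11: W B1 -> L1 hit  d=D]
12: W B3 -> L0 hit  d=D]
13: R B3 -> L0 hit  d=D]
14: W B2 -> L2 miss wb->B8  d=D]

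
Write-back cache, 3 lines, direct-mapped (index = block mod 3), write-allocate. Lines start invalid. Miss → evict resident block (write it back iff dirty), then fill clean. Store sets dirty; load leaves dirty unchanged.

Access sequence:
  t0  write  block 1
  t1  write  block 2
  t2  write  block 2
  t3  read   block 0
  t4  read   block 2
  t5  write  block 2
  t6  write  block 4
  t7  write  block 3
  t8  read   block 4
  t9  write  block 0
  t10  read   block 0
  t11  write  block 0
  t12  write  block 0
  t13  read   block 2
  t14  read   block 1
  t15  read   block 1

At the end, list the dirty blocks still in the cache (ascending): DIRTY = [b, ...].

DIRTY = [0, 2]

  0 | W B1 → L1 miss [D]
  1 | W B2 → L2 miss [D]
  2 | W B2 → L2 hit [D]
  3 | R B0 → L0 miss [-]
  4 | R B2 → L2 hit [D]
  5 | W B2 → L2 hit [D]
  6 | W B4 → L1 miss wb→B1 [D]
  7 | W B3 → L0 miss [D]
  8 | R B4 → L1 hit [D]
  9 | W B0 → L0 miss wb→B3 [D]
  10 | R B0 → L0 hit [D]
  11 | W B0 → L0 hit [D]
  12 | W B0 → L0 hit [D]
  13 | R B2 → L2 hit [D]
  14 | R B1 → L1 miss wb→B4 [-]
  15 | R B1 → L1 hit [-]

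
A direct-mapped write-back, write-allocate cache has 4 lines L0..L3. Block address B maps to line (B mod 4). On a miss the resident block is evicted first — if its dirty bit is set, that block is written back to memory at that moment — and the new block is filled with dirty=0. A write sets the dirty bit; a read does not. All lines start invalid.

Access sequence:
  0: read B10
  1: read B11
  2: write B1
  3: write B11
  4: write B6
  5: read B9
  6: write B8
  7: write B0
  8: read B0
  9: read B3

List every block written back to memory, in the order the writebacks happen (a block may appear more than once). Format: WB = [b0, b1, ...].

0: R B10 -> L2 miss  d=-]
1: R B11 -> L3 miss  d=-]
2: W B1 -> L1 miss  d=D]
3: W B11 -> L3 hit  d=D]
4: W B6 -> L2 miss  d=D]
5: R B9 -> L1 miss wb->B1  d=-]
6: W B8 -> L0 miss  d=D]
7: W B0 -> L0 miss wb->B8  d=D]
8: R B0 -> L0 hit  d=D]
9: R B3 -> L3 miss wb->B11  d=-]

WB = [1, 8, 11]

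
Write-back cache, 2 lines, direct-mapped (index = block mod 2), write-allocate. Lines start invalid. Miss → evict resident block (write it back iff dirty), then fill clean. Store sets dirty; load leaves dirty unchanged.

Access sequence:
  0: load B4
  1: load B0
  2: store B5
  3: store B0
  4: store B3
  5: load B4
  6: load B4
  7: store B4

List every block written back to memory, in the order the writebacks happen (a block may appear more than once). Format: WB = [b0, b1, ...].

WB = [5, 0]

0: R B4 → L0 miss [-]
1: R B0 → L0 miss [-]
2: W B5 → L1 miss [D]
3: W B0 → L0 hit [D]
4: W B3 → L1 miss wb→B5 [D]
5: R B4 → L0 miss wb→B0 [-]
6: R B4 → L0 hit [-]
7: W B4 → L0 hit [D]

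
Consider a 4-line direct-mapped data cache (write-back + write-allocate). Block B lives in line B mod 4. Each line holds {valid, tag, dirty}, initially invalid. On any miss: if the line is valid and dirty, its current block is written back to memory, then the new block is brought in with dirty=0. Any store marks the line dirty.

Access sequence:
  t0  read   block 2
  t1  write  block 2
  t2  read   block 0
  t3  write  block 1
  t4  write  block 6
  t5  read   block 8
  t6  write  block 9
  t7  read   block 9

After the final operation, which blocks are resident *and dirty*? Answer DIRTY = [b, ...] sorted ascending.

DIRTY = [6, 9]

0: R B2 → L2 miss [-]
1: W B2 → L2 hit [D]
2: R B0 → L0 miss [-]
3: W B1 → L1 miss [D]
4: W B6 → L2 miss wb→B2 [D]
5: R B8 → L0 miss [-]
6: W B9 → L1 miss wb→B1 [D]
7: R B9 → L1 hit [D]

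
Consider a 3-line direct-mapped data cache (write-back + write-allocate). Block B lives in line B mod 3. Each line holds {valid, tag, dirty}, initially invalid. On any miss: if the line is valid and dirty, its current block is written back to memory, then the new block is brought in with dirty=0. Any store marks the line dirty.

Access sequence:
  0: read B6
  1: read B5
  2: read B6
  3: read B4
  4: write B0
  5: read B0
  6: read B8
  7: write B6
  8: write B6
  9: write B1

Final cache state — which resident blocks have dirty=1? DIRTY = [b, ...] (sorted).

DIRTY = [1, 6]

  0 | R B6 → L0 miss [-]
  1 | R B5 → L2 miss [-]
  2 | R B6 → L0 hit [-]
  3 | R B4 → L1 miss [-]
  4 | W B0 → L0 miss [D]
  5 | R B0 → L0 hit [D]
  6 | R B8 → L2 miss [-]
  7 | W B6 → L0 miss wb→B0 [D]
  8 | W B6 → L0 hit [D]
  9 | W B1 → L1 miss [D]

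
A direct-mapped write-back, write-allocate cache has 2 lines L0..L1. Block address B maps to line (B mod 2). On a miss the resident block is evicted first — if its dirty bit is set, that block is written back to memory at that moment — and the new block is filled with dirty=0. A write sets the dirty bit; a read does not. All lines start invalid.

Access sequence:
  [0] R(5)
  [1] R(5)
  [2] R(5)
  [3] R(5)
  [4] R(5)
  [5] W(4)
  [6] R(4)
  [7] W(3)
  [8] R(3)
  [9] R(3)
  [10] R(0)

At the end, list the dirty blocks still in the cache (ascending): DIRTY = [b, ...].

DIRTY = [3]

0: R B5 -> L1 miss  d=-]
1: R B5 -> L1 hit  d=-]
2: R B5 -> L1 hit  d=-]
3: R B5 -> L1 hit  d=-]
4: R B5 -> L1 hit  d=-]
5: W B4 -> L0 miss  d=D]
6: R B4 -> L0 hit  d=D]
7: W B3 -> L1 miss  d=D]
8: R B3 -> L1 hit  d=D]
9: R B3 -> L1 hit  d=D]
10: R B0 -> L0 miss wb->B4  d=-]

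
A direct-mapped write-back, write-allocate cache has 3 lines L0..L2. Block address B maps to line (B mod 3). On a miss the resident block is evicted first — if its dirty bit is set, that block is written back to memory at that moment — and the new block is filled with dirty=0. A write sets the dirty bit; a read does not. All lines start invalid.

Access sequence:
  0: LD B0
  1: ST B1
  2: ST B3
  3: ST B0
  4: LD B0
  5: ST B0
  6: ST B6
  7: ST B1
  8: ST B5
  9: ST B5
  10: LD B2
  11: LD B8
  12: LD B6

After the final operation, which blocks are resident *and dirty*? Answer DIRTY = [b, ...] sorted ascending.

0: R B0 → L0 miss [-]
1: W B1 → L1 miss [D]
2: W B3 → L0 miss [D]
3: W B0 → L0 miss wb→B3 [D]
4: R B0 → L0 hit [D]
5: W B0 → L0 hit [D]
6: W B6 → L0 miss wb→B0 [D]
7: W B1 → L1 hit [D]
8: W B5 → L2 miss [D]
9: W B5 → L2 hit [D]
10: R B2 → L2 miss wb→B5 [-]
11: R B8 → L2 miss [-]
12: R B6 → L0 hit [D]

DIRTY = [1, 6]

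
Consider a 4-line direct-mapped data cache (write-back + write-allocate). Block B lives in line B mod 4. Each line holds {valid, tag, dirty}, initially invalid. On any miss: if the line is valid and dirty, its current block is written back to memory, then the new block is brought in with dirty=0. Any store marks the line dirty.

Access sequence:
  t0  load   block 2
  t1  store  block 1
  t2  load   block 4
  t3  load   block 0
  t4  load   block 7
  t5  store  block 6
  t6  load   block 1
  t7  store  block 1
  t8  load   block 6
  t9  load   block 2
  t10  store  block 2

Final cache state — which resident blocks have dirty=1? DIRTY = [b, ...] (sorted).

0: R B2 -> L2 miss  d=-]
1: W B1 -> L1 miss  d=D]
2: R B4 -> L0 miss  d=-]
3: R B0 -> L0 miss  d=-]
4: R B7 -> L3 miss  d=-]
5: W B6 -> L2 miss  d=D]
6: R B1 -> L1 hit  d=D]
7: W B1 -> L1 hit  d=D]
8: R B6 -> L2 hit  d=D]
9: R B2 -> L2 miss wb->B6  d=-]
10: W B2 -> L2 hit  d=D]

DIRTY = [1, 2]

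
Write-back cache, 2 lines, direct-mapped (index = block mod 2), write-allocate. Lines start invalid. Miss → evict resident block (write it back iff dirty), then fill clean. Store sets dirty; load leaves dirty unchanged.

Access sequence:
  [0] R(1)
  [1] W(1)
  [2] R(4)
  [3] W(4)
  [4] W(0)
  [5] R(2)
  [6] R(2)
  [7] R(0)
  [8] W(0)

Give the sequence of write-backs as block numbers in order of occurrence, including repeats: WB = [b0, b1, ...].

  0 | R B1 → L1 miss [-]
  1 | W B1 → L1 hit [D]
  2 | R B4 → L0 miss [-]
  3 | W B4 → L0 hit [D]
  4 | W B0 → L0 miss wb→B4 [D]
  5 | R B2 → L0 miss wb→B0 [-]
  6 | R B2 → L0 hit [-]
  7 | R B0 → L0 miss [-]
  8 | W B0 → L0 hit [D]

WB = [4, 0]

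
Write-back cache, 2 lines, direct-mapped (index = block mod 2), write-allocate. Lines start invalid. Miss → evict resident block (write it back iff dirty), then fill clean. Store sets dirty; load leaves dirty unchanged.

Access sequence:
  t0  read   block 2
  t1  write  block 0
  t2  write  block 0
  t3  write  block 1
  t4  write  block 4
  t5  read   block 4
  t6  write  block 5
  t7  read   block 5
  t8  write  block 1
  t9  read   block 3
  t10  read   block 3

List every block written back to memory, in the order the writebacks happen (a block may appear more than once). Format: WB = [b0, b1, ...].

  0 | R B2 → L0 miss [-]
  1 | W B0 → L0 miss [D]
  2 | W B0 → L0 hit [D]
  3 | W B1 → L1 miss [D]
  4 | W B4 → L0 miss wb→B0 [D]
  5 | R B4 → L0 hit [D]
  6 | W B5 → L1 miss wb→B1 [D]
  7 | R B5 → L1 hit [D]
  8 | W B1 → L1 miss wb→B5 [D]
  9 | R B3 → L1 miss wb→B1 [-]
  10 | R B3 → L1 hit [-]

WB = [0, 1, 5, 1]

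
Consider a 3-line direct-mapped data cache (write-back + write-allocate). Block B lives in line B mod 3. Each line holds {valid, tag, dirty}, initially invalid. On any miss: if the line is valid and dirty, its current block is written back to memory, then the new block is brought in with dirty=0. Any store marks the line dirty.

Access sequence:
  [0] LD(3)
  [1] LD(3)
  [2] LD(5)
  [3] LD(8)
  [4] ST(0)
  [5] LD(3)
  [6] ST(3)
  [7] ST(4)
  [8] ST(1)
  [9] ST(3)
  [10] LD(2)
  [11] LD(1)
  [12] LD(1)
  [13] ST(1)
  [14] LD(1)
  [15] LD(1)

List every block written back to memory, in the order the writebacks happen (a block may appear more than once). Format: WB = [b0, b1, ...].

  0 | R B3 → L0 miss [-]
  1 | R B3 → L0 hit [-]
  2 | R B5 → L2 miss [-]
  3 | R B8 → L2 miss [-]
  4 | W B0 → L0 miss [D]
  5 | R B3 → L0 miss wb→B0 [-]
  6 | W B3 → L0 hit [D]
  7 | W B4 → L1 miss [D]
  8 | W B1 → L1 miss wb→B4 [D]
  9 | W B3 → L0 hit [D]
  10 | R B2 → L2 miss [-]
  11 | R B1 → L1 hit [D]
  12 | R B1 → L1 hit [D]
  13 | W B1 → L1 hit [D]
  14 | R B1 → L1 hit [D]
  15 | R B1 → L1 hit [D]

WB = [0, 4]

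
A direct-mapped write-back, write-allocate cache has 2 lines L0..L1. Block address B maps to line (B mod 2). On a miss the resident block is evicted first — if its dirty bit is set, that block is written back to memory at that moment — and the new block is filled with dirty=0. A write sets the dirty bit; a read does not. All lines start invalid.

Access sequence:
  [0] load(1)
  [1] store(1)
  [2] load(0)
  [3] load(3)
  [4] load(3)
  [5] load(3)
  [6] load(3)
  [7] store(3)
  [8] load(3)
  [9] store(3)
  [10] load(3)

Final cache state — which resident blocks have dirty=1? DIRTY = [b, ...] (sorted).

  0 | R B1 → L1 miss [-]
  1 | W B1 → L1 hit [D]
  2 | R B0 → L0 miss [-]
  3 | R B3 → L1 miss wb→B1 [-]
  4 | R B3 → L1 hit [-]
  5 | R B3 → L1 hit [-]
  6 | R B3 → L1 hit [-]
  7 | W B3 → L1 hit [D]
  8 | R B3 → L1 hit [D]
  9 | W B3 → L1 hit [D]
  10 | R B3 → L1 hit [D]

DIRTY = [3]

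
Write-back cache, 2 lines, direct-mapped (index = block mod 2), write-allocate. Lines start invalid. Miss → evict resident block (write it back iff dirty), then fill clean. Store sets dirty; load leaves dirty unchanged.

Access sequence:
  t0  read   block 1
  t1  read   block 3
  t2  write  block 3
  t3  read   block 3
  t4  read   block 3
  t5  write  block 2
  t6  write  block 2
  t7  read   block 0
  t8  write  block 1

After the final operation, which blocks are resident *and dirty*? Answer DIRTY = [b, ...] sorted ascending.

0: R B1 → L1 miss [-]
1: R B3 → L1 miss [-]
2: W B3 → L1 hit [D]
3: R B3 → L1 hit [D]
4: R B3 → L1 hit [D]
5: W B2 → L0 miss [D]
6: W B2 → L0 hit [D]
7: R B0 → L0 miss wb→B2 [-]
8: W B1 → L1 miss wb→B3 [D]

DIRTY = [1]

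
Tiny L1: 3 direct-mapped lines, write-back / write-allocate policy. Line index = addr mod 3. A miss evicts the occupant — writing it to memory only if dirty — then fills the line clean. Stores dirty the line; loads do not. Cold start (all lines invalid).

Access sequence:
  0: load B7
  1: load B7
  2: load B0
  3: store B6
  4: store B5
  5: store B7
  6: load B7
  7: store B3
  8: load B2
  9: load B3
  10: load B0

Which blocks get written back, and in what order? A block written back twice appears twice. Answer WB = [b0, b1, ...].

WB = [6, 5, 3]

0: R B7 → L1 miss [-]
1: R B7 → L1 hit [-]
2: R B0 → L0 miss [-]
3: W B6 → L0 miss [D]
4: W B5 → L2 miss [D]
5: W B7 → L1 hit [D]
6: R B7 → L1 hit [D]
7: W B3 → L0 miss wb→B6 [D]
8: R B2 → L2 miss wb→B5 [-]
9: R B3 → L0 hit [D]
10: R B0 → L0 miss wb→B3 [-]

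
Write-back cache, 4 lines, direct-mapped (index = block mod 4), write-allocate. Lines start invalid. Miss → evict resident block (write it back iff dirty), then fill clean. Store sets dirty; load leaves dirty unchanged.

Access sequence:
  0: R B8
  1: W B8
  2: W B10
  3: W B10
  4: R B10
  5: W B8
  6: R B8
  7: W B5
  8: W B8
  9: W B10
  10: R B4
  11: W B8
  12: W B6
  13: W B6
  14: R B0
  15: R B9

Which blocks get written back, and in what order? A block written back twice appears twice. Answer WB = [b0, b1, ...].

0: R B8 -> L0 miss  d=-]
1: W B8 -> L0 hit  d=D]
2: W B10 -> L2 miss  d=D]
3: W B10 -> L2 hit  d=D]
4: R B10 -> L2 hit  d=D]
5: W B8 -> L0 hit  d=D]
6: R B8 -> L0 hit  d=D]
7: W B5 -> L1 miss  d=D]
8: W B8 -> L0 hit  d=D]
9: W B10 -> L2 hit  d=D]
10: R B4 -> L0 miss wb->B8  d=-]
11: W B8 -> L0 miss  d=D]
12: W B6 -> L2 miss wb->B10  d=D]
13: W B6 -> L2 hit  d=D]
14: R B0 -> L0 miss wb->B8  d=-]
15: R B9 -> L1 miss wb->B5  d=-]

WB = [8, 10, 8, 5]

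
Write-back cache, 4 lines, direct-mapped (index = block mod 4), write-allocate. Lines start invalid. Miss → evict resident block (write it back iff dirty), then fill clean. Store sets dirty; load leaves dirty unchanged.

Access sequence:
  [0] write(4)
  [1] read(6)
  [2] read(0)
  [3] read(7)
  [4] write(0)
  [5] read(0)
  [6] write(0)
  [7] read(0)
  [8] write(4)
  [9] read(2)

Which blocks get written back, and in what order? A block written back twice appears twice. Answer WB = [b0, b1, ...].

WB = [4, 0]

0: W B4 -> L0 miss  d=D]
1: R B6 -> L2 miss  d=-]
2: R B0 -> L0 miss wb->B4  d=-]
3: R B7 -> L3 miss  d=-]
4: W B0 -> L0 hit  d=D]
5: R B0 -> L0 hit  d=D]
6: W B0 -> L0 hit  d=D]
7: R B0 -> L0 hit  d=D]
8: W B4 -> L0 miss wb->B0  d=D]
9: R B2 -> L2 miss  d=-]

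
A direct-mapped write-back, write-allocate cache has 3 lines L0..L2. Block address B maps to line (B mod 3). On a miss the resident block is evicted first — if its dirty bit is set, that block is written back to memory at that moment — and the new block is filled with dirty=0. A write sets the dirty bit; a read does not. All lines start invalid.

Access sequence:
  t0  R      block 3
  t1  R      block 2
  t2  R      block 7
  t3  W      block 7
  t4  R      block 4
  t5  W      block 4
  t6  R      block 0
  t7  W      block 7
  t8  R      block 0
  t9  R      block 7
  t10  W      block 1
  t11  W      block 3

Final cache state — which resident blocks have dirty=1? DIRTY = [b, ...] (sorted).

0: R B3 -> L0 miss  d=-]
1: R B2 -> L2 miss  d=-]
2: R B7 -> L1 miss  d=-]
3: W B7 -> L1 hit  d=D]
4: R B4 -> L1 miss wb->B7  d=-]
5: W B4 -> L1 hit  d=D]
6: R B0 -> L0 miss  d=-]
7: W B7 -> L1 miss wb->B4  d=D]
8: R B0 -> L0 hit  d=-]
9: R B7 -> L1 hit  d=D]
10: W B1 -> L1 miss wb->B7  d=D]
11: W B3 -> L0 miss  d=D]

DIRTY = [1, 3]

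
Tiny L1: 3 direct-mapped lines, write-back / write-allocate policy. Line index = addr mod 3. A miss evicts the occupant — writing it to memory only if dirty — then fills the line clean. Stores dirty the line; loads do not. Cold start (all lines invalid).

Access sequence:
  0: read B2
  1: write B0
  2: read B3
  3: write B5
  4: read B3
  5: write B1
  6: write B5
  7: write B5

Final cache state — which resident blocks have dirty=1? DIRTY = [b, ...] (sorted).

DIRTY = [1, 5]

0: R B2 → L2 miss [-]
1: W B0 → L0 miss [D]
2: R B3 → L0 miss wb→B0 [-]
3: W B5 → L2 miss [D]
4: R B3 → L0 hit [-]
5: W B1 → L1 miss [D]
6: W B5 → L2 hit [D]
7: W B5 → L2 hit [D]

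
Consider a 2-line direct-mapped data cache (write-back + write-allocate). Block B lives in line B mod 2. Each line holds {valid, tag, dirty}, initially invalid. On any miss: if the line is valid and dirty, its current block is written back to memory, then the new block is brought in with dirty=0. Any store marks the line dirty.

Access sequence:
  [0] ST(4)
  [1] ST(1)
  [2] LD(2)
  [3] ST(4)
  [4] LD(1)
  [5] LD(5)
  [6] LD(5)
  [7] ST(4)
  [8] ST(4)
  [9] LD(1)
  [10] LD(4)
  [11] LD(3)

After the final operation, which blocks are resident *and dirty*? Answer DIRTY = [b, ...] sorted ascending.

  0 | W B4 → L0 miss [D]
  1 | W B1 → L1 miss [D]
  2 | R B2 → L0 miss wb→B4 [-]
  3 | W B4 → L0 miss [D]
  4 | R B1 → L1 hit [D]
  5 | R B5 → L1 miss wb→B1 [-]
  6 | R B5 → L1 hit [-]
  7 | W B4 → L0 hit [D]
  8 | W B4 → L0 hit [D]
  9 | R B1 → L1 miss [-]
  10 | R B4 → L0 hit [D]
  11 | R B3 → L1 miss [-]

DIRTY = [4]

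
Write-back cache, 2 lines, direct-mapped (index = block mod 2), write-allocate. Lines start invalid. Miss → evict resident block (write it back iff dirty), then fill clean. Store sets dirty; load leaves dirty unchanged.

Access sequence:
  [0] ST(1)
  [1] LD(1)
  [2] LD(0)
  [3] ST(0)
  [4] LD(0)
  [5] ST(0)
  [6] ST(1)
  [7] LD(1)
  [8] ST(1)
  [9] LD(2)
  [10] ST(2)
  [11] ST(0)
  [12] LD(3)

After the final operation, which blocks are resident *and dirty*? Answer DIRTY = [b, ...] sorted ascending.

0: W B1 → L1 miss [D]
1: R B1 → L1 hit [D]
2: R B0 → L0 miss [-]
3: W B0 → L0 hit [D]
4: R B0 → L0 hit [D]
5: W B0 → L0 hit [D]
6: W B1 → L1 hit [D]
7: R B1 → L1 hit [D]
8: W B1 → L1 hit [D]
9: R B2 → L0 miss wb→B0 [-]
10: W B2 → L0 hit [D]
11: W B0 → L0 miss wb→B2 [D]
12: R B3 → L1 miss wb→B1 [-]

DIRTY = [0]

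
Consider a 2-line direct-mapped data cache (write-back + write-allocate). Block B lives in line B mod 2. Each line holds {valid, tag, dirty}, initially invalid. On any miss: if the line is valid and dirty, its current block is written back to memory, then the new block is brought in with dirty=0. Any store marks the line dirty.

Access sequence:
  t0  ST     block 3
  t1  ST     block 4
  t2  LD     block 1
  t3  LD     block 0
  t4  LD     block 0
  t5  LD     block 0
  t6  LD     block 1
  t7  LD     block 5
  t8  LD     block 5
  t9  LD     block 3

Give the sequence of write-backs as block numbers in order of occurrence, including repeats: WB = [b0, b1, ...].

WB = [3, 4]

0: W B3 → L1 miss [D]
1: W B4 → L0 miss [D]
2: R B1 → L1 miss wb→B3 [-]
3: R B0 → L0 miss wb→B4 [-]
4: R B0 → L0 hit [-]
5: R B0 → L0 hit [-]
6: R B1 → L1 hit [-]
7: R B5 → L1 miss [-]
8: R B5 → L1 hit [-]
9: R B3 → L1 miss [-]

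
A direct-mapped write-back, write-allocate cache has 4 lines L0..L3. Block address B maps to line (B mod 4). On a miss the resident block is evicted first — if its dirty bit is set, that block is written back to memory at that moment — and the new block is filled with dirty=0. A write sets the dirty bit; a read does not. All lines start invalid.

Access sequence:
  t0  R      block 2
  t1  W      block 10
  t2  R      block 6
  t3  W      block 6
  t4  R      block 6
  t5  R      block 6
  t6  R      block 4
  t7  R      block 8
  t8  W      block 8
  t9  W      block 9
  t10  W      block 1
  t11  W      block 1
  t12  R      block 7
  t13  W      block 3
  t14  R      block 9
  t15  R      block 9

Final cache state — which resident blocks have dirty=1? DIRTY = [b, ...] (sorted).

0: R B2 → L2 miss [-]
1: W B10 → L2 miss [D]
2: R B6 → L2 miss wb→B10 [-]
3: W B6 → L2 hit [D]
4: R B6 → L2 hit [D]
5: R B6 → L2 hit [D]
6: R B4 → L0 miss [-]
7: R B8 → L0 miss [-]
8: W B8 → L0 hit [D]
9: W B9 → L1 miss [D]
10: W B1 → L1 miss wb→B9 [D]
11: W B1 → L1 hit [D]
12: R B7 → L3 miss [-]
13: W B3 → L3 miss [D]
14: R B9 → L1 miss wb→B1 [-]
15: R B9 → L1 hit [-]

DIRTY = [3, 6, 8]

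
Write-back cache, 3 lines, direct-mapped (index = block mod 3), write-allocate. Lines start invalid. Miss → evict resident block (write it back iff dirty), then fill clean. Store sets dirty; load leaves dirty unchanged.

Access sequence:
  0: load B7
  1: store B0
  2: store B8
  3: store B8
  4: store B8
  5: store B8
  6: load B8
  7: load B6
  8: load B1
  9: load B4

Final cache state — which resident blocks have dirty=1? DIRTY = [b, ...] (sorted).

0: R B7 → L1 miss [-]
1: W B0 → L0 miss [D]
2: W B8 → L2 miss [D]
3: W B8 → L2 hit [D]
4: W B8 → L2 hit [D]
5: W B8 → L2 hit [D]
6: R B8 → L2 hit [D]
7: R B6 → L0 miss wb→B0 [-]
8: R B1 → L1 miss [-]
9: R B4 → L1 miss [-]

DIRTY = [8]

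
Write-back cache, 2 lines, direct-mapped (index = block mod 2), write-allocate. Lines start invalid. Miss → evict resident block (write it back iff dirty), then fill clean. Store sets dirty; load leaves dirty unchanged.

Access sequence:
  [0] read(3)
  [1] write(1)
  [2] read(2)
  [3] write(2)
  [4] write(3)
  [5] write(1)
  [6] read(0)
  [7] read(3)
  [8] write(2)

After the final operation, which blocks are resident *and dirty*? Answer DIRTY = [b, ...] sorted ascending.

DIRTY = [2]

0: R B3 → L1 miss [-]
1: W B1 → L1 miss [D]
2: R B2 → L0 miss [-]
3: W B2 → L0 hit [D]
4: W B3 → L1 miss wb→B1 [D]
5: W B1 → L1 miss wb→B3 [D]
6: R B0 → L0 miss wb→B2 [-]
7: R B3 → L1 miss wb→B1 [-]
8: W B2 → L0 miss [D]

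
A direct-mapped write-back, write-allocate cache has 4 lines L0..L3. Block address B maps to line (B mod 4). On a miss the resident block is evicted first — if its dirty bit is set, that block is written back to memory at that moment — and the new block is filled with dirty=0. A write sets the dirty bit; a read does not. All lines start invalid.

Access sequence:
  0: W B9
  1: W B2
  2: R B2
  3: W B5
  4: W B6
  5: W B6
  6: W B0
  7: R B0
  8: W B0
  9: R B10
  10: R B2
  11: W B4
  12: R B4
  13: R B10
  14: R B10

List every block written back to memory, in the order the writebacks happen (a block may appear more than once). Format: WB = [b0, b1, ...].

WB = [9, 2, 6, 0]

0: W B9 → L1 miss [D]
1: W B2 → L2 miss [D]
2: R B2 → L2 hit [D]
3: W B5 → L1 miss wb→B9 [D]
4: W B6 → L2 miss wb→B2 [D]
5: W B6 → L2 hit [D]
6: W B0 → L0 miss [D]
7: R B0 → L0 hit [D]
8: W B0 → L0 hit [D]
9: R B10 → L2 miss wb→B6 [-]
10: R B2 → L2 miss [-]
11: W B4 → L0 miss wb→B0 [D]
12: R B4 → L0 hit [D]
13: R B10 → L2 miss [-]
14: R B10 → L2 hit [-]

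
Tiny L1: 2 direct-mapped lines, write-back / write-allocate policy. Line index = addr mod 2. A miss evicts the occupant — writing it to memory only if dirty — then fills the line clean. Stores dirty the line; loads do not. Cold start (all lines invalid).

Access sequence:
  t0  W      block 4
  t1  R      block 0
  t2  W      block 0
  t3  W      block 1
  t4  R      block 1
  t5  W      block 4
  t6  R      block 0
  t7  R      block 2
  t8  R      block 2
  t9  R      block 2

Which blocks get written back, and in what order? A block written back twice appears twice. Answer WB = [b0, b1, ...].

WB = [4, 0, 4]

0: W B4 → L0 miss [D]
1: R B0 → L0 miss wb→B4 [-]
2: W B0 → L0 hit [D]
3: W B1 → L1 miss [D]
4: R B1 → L1 hit [D]
5: W B4 → L0 miss wb→B0 [D]
6: R B0 → L0 miss wb→B4 [-]
7: R B2 → L0 miss [-]
8: R B2 → L0 hit [-]
9: R B2 → L0 hit [-]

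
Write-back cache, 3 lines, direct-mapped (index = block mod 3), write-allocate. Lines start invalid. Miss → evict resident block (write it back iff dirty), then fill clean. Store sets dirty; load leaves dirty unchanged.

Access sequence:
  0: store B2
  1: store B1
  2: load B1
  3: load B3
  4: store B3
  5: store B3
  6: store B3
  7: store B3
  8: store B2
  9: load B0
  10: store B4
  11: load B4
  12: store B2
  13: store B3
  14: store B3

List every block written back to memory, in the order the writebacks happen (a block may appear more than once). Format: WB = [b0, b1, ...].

WB = [3, 1]

  0 | W B2 → L2 miss [D]
  1 | W B1 → L1 miss [D]
  2 | R B1 → L1 hit [D]
  3 | R B3 → L0 miss [-]
  4 | W B3 → L0 hit [D]
  5 | W B3 → L0 hit [D]
  6 | W B3 → L0 hit [D]
  7 | W B3 → L0 hit [D]
  8 | W B2 → L2 hit [D]
  9 | R B0 → L0 miss wb→B3 [-]
  10 | W B4 → L1 miss wb→B1 [D]
  11 | R B4 → L1 hit [D]
  12 | W B2 → L2 hit [D]
  13 | W B3 → L0 miss [D]
  14 | W B3 → L0 hit [D]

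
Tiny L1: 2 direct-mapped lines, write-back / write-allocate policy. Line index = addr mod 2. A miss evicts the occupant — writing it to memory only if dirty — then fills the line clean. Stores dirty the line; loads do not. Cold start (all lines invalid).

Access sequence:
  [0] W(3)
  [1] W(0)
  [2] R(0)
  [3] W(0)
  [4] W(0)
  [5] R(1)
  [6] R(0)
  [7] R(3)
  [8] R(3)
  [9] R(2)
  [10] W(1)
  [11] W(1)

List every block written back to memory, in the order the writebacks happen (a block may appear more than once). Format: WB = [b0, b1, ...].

  0 | W B3 → L1 miss [D]
  1 | W B0 → L0 miss [D]
  2 | R B0 → L0 hit [D]
  3 | W B0 → L0 hit [D]
  4 | W B0 → L0 hit [D]
  5 | R B1 → L1 miss wb→B3 [-]
  6 | R B0 → L0 hit [D]
  7 | R B3 → L1 miss [-]
  8 | R B3 → L1 hit [-]
  9 | R B2 → L0 miss wb→B0 [-]
  10 | W B1 → L1 miss [D]
  11 | W B1 → L1 hit [D]

WB = [3, 0]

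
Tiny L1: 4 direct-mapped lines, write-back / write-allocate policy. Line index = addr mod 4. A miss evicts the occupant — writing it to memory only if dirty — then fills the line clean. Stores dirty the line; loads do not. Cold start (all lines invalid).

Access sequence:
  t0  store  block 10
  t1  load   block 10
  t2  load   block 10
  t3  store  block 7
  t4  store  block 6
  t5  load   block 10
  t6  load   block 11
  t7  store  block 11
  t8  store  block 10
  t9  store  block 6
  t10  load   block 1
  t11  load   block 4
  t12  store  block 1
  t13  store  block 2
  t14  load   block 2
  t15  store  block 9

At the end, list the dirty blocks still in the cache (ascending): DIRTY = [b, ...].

DIRTY = [2, 9, 11]

0: W B10 -> L2 miss  d=D]
1: R B10 -> L2 hit  d=D]
2: R B10 -> L2 hit  d=D]
3: W B7 -> L3 miss  d=D]
4: W B6 -> L2 miss wb->B10  d=D]
5: R B10 -> L2 miss wb->B6  d=-]
6: R B11 -> L3 miss wb->B7  d=-]
7: W B11 -> L3 hit  d=D]
8: W B10 -> L2 hit  d=D]
9: W B6 -> L2 miss wb->B10  d=D]
10: R B1 -> L1 miss  d=-]
11: R B4 -> L0 miss  d=-]
12: W B1 -> L1 hit  d=D]
13: W B2 -> L2 miss wb->B6  d=D]
14: R B2 -> L2 hit  d=D]
15: W B9 -> L1 miss wb->B1  d=D]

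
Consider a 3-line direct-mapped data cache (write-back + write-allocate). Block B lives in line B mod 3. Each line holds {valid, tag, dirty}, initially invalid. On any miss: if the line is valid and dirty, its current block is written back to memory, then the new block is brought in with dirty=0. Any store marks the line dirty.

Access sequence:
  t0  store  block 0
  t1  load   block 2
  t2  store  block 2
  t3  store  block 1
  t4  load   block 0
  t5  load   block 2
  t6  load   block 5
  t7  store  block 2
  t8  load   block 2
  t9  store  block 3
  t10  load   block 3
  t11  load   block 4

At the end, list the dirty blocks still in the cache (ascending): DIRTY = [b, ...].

DIRTY = [2, 3]

0: W B0 → L0 miss [D]
1: R B2 → L2 miss [-]
2: W B2 → L2 hit [D]
3: W B1 → L1 miss [D]
4: R B0 → L0 hit [D]
5: R B2 → L2 hit [D]
6: R B5 → L2 miss wb→B2 [-]
7: W B2 → L2 miss [D]
8: R B2 → L2 hit [D]
9: W B3 → L0 miss wb→B0 [D]
10: R B3 → L0 hit [D]
11: R B4 → L1 miss wb→B1 [-]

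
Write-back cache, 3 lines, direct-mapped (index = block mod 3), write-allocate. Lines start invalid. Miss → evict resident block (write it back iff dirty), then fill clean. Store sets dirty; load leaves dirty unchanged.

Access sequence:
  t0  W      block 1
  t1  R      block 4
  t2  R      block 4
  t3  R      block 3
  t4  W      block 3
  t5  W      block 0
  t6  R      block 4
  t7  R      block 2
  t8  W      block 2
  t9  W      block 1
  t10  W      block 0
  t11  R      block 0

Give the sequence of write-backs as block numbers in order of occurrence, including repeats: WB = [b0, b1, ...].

0: W B1 → L1 miss [D]
1: R B4 → L1 miss wb→B1 [-]
2: R B4 → L1 hit [-]
3: R B3 → L0 miss [-]
4: W B3 → L0 hit [D]
5: W B0 → L0 miss wb→B3 [D]
6: R B4 → L1 hit [-]
7: R B2 → L2 miss [-]
8: W B2 → L2 hit [D]
9: W B1 → L1 miss [D]
10: W B0 → L0 hit [D]
11: R B0 → L0 hit [D]

WB = [1, 3]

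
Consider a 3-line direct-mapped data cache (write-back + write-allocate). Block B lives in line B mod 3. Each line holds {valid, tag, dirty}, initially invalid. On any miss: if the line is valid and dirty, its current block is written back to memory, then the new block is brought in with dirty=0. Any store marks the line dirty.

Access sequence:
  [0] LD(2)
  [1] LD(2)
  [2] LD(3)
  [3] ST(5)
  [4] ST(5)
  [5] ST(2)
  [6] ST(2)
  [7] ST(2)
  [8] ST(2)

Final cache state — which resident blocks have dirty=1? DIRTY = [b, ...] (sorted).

  0 | R B2 → L2 miss [-]
  1 | R B2 → L2 hit [-]
  2 | R B3 → L0 miss [-]
  3 | W B5 → L2 miss [D]
  4 | W B5 → L2 hit [D]
  5 | W B2 → L2 miss wb→B5 [D]
  6 | W B2 → L2 hit [D]
  7 | W B2 → L2 hit [D]
  8 | W B2 → L2 hit [D]

DIRTY = [2]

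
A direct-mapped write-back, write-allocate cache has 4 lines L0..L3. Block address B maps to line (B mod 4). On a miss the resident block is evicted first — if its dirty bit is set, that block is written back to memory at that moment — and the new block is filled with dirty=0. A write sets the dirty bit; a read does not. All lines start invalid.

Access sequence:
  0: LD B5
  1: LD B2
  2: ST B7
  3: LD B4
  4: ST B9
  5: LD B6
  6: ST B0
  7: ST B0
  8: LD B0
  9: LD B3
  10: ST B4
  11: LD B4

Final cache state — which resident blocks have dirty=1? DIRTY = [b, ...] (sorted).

DIRTY = [4, 9]

0: R B5 -> L1 miss  d=-]
1: R B2 -> L2 miss  d=-]
2: W B7 -> L3 miss  d=D]
3: R B4 -> L0 miss  d=-]
4: W B9 -> L1 miss  d=D]
5: R B6 -> L2 miss  d=-]
6: W B0 -> L0 miss  d=D]
7: W B0 -> L0 hit  d=D]
8: R B0 -> L0 hit  d=D]
9: R B3 -> L3 miss wb->B7  d=-]
10: W B4 -> L0 miss wb->B0  d=D]
11: R B4 -> L0 hit  d=D]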